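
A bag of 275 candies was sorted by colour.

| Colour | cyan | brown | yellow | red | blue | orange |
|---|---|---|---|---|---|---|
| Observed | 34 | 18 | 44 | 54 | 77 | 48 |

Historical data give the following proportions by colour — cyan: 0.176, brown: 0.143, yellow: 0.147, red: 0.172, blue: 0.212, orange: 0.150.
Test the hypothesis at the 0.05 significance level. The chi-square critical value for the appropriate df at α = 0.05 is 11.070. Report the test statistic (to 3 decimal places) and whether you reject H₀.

Expected counts E_i = n·p_i: 275×0.176 = 48.4, 275×0.143 = 39.325, 275×0.147 = 40.425, 275×0.172 = 47.3, 275×0.212 = 58.3, 275×0.150 = 41.25.
cyan: (34 − 48.4)²/48.4 = 207.36/48.4 = 4.2843
brown: (18 − 39.325)²/39.325 = 454.755625/39.325 = 11.5640
yellow: (44 − 40.425)²/40.425 = 12.780625/40.425 = 0.3162
red: (54 − 47.3)²/47.3 = 44.89/47.3 = 0.9490
blue: (77 − 58.3)²/58.3 = 349.69/58.3 = 5.9981
orange: (48 − 41.25)²/41.25 = 45.5625/41.25 = 1.1045
Sum = 24.216
df = 5. Since 24.216 > 11.070, we reject H₀.

24.216; reject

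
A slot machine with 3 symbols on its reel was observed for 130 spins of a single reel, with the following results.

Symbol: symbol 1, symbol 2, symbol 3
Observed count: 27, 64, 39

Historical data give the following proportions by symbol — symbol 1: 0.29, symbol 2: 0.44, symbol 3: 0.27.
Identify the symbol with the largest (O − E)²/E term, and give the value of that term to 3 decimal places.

symbol 1, 3.037

Expected counts E_i = n·p_i: 130×0.29 = 37.7, 130×0.44 = 57.2, 130×0.27 = 35.1.
χ² = (27−37.7)²/37.7 + (64−57.2)²/57.2 + (39−35.1)²/35.1
   = 3.0369 + 0.8084 + 0.4333
The largest term is for symbol 1: 3.037.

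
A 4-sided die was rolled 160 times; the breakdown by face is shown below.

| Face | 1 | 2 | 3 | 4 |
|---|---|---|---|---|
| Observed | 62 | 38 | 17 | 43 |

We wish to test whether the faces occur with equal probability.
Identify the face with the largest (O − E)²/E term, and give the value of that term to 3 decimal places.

Under H₀ each category has probability 1/4, so each expected count is 160/4 = 40.
χ² = (62−40)²/40 + (38−40)²/40 + (17−40)²/40 + (43−40)²/40
   = 12.1000 + 0.1000 + 13.2250 + 0.2250
The largest term is for 3: 13.225.

3, 13.225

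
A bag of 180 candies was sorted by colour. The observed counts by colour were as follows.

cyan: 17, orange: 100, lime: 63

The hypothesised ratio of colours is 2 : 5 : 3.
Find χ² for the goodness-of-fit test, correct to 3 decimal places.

Ratio total = 10. Expected counts: 180×2/10 = 36, 180×5/10 = 90, 180×3/10 = 54.
cat         O        E   (O−E)²/E
cyan       17       36    10.0278
orange    100       90     1.1111
lime       63       54     1.5000
Sum = 12.639

12.639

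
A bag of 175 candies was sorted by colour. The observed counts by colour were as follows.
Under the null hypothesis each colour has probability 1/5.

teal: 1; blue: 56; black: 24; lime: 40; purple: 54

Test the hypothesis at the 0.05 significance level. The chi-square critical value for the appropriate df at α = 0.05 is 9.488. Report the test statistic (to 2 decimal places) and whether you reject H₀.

Under H₀ each category has probability 1/5, so each expected count is 175/5 = 35.
cat         O        E   (O−E)²/E
teal        1       35     33.029
blue       56       35     12.600
black      24       35      3.457
lime       40       35      0.714
purple     54       35     10.314
Sum = 60.11
df = 4. Since 60.11 > 9.488, we reject H₀.

60.11; reject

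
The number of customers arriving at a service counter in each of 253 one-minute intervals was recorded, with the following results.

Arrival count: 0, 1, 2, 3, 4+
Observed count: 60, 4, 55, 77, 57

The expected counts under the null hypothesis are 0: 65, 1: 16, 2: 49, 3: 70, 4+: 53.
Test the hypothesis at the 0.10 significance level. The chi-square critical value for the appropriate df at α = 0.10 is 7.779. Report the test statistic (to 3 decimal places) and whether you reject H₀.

11.121; reject

0: (60 − 65)²/65 = 25/65 = 0.3846
1: (4 − 16)²/16 = 144/16 = 9.0000
2: (55 − 49)²/49 = 36/49 = 0.7347
3: (77 − 70)²/70 = 49/70 = 0.7000
4+: (57 − 53)²/53 = 16/53 = 0.3019
Sum = 11.121
df = 4. Since 11.121 > 7.779, we reject H₀.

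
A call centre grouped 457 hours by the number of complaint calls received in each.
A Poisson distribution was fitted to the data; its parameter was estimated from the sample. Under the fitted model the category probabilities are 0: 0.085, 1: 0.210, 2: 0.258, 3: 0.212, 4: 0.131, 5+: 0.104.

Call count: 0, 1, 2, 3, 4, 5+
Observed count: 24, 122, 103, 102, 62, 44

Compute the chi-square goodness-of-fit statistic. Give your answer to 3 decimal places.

15.226

Expected counts E_i = n·p_i: 457×0.085 = 38.845, 457×0.210 = 95.97, 457×0.258 = 117.906, 457×0.212 = 96.884, 457×0.131 = 59.867, 457×0.104 = 47.528.
cat         O        E   (O−E)²/E
0          24   38.845     5.6732
1         122    95.97     7.0601
2         103  117.906     1.8845
3         102   96.884     0.2702
4          62   59.867     0.0760
5+         44   47.528     0.2619
Sum = 15.226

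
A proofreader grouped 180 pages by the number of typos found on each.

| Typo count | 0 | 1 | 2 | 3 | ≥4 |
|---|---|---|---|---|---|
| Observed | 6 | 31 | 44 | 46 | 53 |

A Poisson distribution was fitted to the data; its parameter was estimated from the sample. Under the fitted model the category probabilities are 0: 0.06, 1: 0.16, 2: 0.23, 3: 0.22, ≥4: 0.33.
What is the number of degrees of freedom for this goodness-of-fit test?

There are k = 5 categories and 1 parameter estimated from the data, so df = 5 − 1 − 1 = 3.

3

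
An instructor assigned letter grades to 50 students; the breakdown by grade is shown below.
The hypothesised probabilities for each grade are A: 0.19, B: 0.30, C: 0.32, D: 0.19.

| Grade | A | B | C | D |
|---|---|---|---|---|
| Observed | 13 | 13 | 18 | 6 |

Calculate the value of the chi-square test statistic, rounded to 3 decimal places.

Expected counts E_i = n·p_i: 50×0.19 = 9.5, 50×0.30 = 15, 50×0.32 = 16, 50×0.19 = 9.5.
A: (13 − 9.5)²/9.5 = 12.25/9.5 = 1.2895
B: (13 − 15)²/15 = 4/15 = 0.2667
C: (18 − 16)²/16 = 4/16 = 0.2500
D: (6 − 9.5)²/9.5 = 12.25/9.5 = 1.2895
Sum = 3.096

3.096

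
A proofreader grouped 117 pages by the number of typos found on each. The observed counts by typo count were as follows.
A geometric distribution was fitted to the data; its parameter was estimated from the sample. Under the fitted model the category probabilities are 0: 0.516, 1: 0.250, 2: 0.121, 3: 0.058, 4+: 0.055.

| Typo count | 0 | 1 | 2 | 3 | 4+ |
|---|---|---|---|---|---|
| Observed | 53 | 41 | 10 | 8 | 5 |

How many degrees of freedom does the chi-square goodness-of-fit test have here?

There are k = 5 categories and 1 parameter estimated from the data, so df = 5 − 1 − 1 = 3.

3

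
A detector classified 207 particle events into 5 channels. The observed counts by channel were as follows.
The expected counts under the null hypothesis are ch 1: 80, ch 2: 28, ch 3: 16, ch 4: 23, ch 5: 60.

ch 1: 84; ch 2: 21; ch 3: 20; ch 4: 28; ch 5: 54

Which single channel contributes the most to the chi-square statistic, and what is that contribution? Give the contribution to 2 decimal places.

ch 1: (84 − 80)²/80 = 16/80 = 0.200
ch 2: (21 − 28)²/28 = 49/28 = 1.750
ch 3: (20 − 16)²/16 = 16/16 = 1.000
ch 4: (28 − 23)²/23 = 25/23 = 1.087
ch 5: (54 − 60)²/60 = 36/60 = 0.600
The largest term is for ch 2: 1.75.

ch 2, 1.75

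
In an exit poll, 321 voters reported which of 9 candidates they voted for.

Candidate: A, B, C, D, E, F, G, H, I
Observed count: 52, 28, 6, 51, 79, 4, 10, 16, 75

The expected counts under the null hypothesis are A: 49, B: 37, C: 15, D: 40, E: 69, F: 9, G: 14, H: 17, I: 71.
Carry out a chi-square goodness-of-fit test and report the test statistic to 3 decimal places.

16.452

cat         O        E   (O−E)²/E
A          52       49     0.1837
B          28       37     2.1892
C           6       15     5.4000
D          51       40     3.0250
E          79       69     1.4493
F           4        9     2.7778
G          10       14     1.1429
H          16       17     0.0588
I          75       71     0.2254
Sum = 16.452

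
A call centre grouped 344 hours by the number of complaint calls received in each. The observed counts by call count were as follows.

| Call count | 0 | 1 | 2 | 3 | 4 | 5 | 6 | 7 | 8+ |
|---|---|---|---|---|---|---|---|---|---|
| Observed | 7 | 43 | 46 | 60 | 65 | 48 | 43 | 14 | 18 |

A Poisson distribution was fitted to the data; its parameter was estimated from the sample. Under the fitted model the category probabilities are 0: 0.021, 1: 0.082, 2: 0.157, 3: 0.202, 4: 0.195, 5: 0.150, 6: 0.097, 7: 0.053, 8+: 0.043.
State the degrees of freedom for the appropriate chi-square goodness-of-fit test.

7

There are k = 9 categories and 1 parameter estimated from the data, so df = 9 − 1 − 1 = 7.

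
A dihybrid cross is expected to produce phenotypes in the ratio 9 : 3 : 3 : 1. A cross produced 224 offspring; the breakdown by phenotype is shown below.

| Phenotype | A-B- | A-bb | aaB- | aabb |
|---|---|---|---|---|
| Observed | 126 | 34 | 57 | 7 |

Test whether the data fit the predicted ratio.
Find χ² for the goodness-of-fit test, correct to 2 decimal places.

Ratio total = 16. Expected counts: 224×9/16 = 126, 224×3/16 = 42, 224×3/16 = 42, 224×1/16 = 14.
A-B-: (126 − 126)²/126 = 0/126 = 0.000
A-bb: (34 − 42)²/42 = 64/42 = 1.524
aaB-: (57 − 42)²/42 = 225/42 = 5.357
aabb: (7 − 14)²/14 = 49/14 = 3.500
Sum = 10.38

10.38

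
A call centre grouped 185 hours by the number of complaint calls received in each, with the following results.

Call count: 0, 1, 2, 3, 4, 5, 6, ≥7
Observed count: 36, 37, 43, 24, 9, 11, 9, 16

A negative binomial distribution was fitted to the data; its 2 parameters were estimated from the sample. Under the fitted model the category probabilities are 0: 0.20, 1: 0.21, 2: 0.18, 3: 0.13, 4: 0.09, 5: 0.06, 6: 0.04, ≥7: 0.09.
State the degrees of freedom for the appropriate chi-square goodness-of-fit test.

5

There are k = 8 categories and 2 parameters estimated from the data, so df = 8 − 1 − 2 = 5.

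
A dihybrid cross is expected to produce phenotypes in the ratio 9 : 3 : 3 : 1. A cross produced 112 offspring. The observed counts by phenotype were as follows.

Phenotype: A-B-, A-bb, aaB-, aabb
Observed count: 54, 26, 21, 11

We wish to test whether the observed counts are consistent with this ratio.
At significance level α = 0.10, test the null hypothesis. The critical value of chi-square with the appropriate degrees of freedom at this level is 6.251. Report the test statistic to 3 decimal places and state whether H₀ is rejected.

4.762; do not reject

Ratio total = 16. Expected counts: 112×9/16 = 63, 112×3/16 = 21, 112×3/16 = 21, 112×1/16 = 7.
χ² = (54−63)²/63 + (26−21)²/21 + (21−21)²/21 + (11−7)²/7
   = 1.2857 + 1.1905 + 0.0000 + 2.2857
Sum = 4.762
df = 3. Since 4.762 < 6.251, we do not reject H₀.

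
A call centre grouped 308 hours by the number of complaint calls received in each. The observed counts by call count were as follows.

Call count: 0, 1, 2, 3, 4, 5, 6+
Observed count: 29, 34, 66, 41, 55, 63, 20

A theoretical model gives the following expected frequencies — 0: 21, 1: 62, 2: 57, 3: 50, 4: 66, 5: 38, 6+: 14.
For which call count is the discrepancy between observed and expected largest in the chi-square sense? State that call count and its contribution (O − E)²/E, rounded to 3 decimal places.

5, 16.447

0: (29 − 21)²/21 = 64/21 = 3.0476
1: (34 − 62)²/62 = 784/62 = 12.6452
2: (66 − 57)²/57 = 81/57 = 1.4211
3: (41 − 50)²/50 = 81/50 = 1.6200
4: (55 − 66)²/66 = 121/66 = 1.8333
5: (63 − 38)²/38 = 625/38 = 16.4474
6+: (20 − 14)²/14 = 36/14 = 2.5714
The largest term is for 5: 16.447.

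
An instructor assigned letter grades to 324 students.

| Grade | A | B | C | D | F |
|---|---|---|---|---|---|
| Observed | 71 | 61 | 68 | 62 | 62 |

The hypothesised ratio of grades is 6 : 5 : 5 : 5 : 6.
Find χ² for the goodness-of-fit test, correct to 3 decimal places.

2.553

Ratio total = 27. Expected counts: 324×6/27 = 72, 324×5/27 = 60, 324×5/27 = 60, 324×5/27 = 60, 324×6/27 = 72.
cat         O        E   (O−E)²/E
A          71       72     0.0139
B          61       60     0.0167
C          68       60     1.0667
D          62       60     0.0667
F          62       72     1.3889
Sum = 2.553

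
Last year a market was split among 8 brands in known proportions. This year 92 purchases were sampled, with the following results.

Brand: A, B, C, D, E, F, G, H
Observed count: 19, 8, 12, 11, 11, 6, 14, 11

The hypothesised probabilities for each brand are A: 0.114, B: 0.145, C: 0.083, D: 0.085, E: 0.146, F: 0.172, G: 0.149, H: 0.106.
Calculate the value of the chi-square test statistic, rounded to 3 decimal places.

19.538

Expected counts E_i = n·p_i: 92×0.114 = 10.488, 92×0.145 = 13.34, 92×0.083 = 7.636, 92×0.085 = 7.82, 92×0.146 = 13.432, 92×0.172 = 15.824, 92×0.149 = 13.708, 92×0.106 = 9.752.
χ² = (19−10.488)²/10.488 + (8−13.34)²/13.34 + (12−7.636)²/7.636 + (11−7.82)²/7.82 + (11−13.432)²/13.432 + (6−15.824)²/15.824 + (14−13.708)²/13.708 + (11−9.752)²/9.752
   = 6.9083 + 2.1376 + 2.4940 + 1.2931 + 0.4403 + 6.0990 + 0.0062 + 0.1597
Sum = 19.538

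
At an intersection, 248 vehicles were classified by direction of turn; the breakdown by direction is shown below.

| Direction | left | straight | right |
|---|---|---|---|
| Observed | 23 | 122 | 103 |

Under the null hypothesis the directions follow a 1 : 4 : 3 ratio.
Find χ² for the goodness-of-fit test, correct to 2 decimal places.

Ratio total = 8. Expected counts: 248×1/8 = 31, 248×4/8 = 124, 248×3/8 = 93.
left: (23 − 31)²/31 = 64/31 = 2.065
straight: (122 − 124)²/124 = 4/124 = 0.032
right: (103 − 93)²/93 = 100/93 = 1.075
Sum = 3.17

3.17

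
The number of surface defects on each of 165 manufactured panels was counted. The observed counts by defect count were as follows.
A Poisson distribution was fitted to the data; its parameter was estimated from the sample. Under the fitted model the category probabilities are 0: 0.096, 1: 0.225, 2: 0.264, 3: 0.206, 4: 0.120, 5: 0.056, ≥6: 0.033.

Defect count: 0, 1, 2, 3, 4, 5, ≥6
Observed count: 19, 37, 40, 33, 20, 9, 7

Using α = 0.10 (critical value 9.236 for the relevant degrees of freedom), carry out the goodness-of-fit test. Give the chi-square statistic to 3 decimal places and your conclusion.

1.403; do not reject

Expected counts E_i = n·p_i: 165×0.096 = 15.84, 165×0.225 = 37.125, 165×0.264 = 43.56, 165×0.206 = 33.99, 165×0.120 = 19.8, 165×0.056 = 9.24, 165×0.033 = 5.445.
cat         O        E   (O−E)²/E
0          19    15.84     0.6304
1          37   37.125     0.0004
2          40    43.56     0.2909
3          33    33.99     0.0288
4          20     19.8     0.0020
5           9     9.24     0.0062
≥6          7    5.445     0.4441
Sum = 1.403
df = 5. Since 1.403 < 9.236, we do not reject H₀.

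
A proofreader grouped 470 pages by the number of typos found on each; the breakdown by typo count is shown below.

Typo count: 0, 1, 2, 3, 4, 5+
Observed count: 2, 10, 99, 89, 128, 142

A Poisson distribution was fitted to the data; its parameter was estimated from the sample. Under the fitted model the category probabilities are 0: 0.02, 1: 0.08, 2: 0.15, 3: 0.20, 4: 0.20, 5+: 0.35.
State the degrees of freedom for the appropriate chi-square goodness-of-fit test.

4

There are k = 6 categories and 1 parameter estimated from the data, so df = 6 − 1 − 1 = 4.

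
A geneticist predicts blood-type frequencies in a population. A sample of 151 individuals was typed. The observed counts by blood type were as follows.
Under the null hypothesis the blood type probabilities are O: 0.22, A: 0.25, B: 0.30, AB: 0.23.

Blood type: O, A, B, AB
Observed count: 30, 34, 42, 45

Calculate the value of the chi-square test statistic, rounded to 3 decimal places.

3.962

Expected counts E_i = n·p_i: 151×0.22 = 33.22, 151×0.25 = 37.75, 151×0.30 = 45.3, 151×0.23 = 34.73.
O: (30 − 33.22)²/33.22 = 10.3684/33.22 = 0.3121
A: (34 − 37.75)²/37.75 = 14.0625/37.75 = 0.3725
B: (42 − 45.3)²/45.3 = 10.89/45.3 = 0.2404
AB: (45 − 34.73)²/34.73 = 105.4729/34.73 = 3.0369
Sum = 3.962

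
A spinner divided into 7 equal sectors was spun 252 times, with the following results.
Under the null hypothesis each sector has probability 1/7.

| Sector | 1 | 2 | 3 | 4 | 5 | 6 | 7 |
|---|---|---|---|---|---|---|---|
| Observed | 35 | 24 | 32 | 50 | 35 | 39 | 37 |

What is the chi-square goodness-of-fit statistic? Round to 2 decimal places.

Expected count for each of the 7 categories: 252/7 = 36.
χ² = (35−36)²/36 + (24−36)²/36 + (32−36)²/36 + (50−36)²/36 + (35−36)²/36 + (39−36)²/36 + (37−36)²/36
   = 0.028 + 4.000 + 0.444 + 5.444 + 0.028 + 0.250 + 0.028
Sum = 10.22

10.22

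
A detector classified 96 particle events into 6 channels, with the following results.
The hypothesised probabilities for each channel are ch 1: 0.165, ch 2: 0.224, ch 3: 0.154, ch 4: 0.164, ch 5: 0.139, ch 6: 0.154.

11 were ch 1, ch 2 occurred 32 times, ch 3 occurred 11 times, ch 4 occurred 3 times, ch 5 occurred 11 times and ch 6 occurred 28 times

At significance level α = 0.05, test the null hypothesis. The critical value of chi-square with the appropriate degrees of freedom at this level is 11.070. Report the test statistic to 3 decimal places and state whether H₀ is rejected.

30.112; reject

Expected counts E_i = n·p_i: 96×0.165 = 15.84, 96×0.224 = 21.504, 96×0.154 = 14.784, 96×0.164 = 15.744, 96×0.139 = 13.344, 96×0.154 = 14.784.
χ² = (11−15.84)²/15.84 + (32−21.504)²/21.504 + (11−14.784)²/14.784 + (3−15.744)²/15.744 + (11−13.344)²/13.344 + (28−14.784)²/14.784
   = 1.4789 + 5.1230 + 0.9685 + 10.3156 + 0.4117 + 11.8143
Sum = 30.112
df = 5. Since 30.112 > 11.070, we reject H₀.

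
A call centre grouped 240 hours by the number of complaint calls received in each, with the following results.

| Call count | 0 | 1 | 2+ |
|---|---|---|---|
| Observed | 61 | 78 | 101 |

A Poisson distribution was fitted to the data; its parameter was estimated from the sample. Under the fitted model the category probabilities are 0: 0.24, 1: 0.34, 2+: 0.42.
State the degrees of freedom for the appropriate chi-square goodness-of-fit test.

1

There are k = 3 categories and 1 parameter estimated from the data, so df = 3 − 1 − 1 = 1.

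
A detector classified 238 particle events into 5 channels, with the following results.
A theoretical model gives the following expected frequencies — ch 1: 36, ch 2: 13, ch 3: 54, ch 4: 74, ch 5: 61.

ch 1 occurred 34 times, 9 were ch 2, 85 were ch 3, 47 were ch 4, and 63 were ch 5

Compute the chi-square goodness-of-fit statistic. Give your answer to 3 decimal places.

29.055

ch 1: (34 − 36)²/36 = 4/36 = 0.1111
ch 2: (9 − 13)²/13 = 16/13 = 1.2308
ch 3: (85 − 54)²/54 = 961/54 = 17.7963
ch 4: (47 − 74)²/74 = 729/74 = 9.8514
ch 5: (63 − 61)²/61 = 4/61 = 0.0656
Sum = 29.055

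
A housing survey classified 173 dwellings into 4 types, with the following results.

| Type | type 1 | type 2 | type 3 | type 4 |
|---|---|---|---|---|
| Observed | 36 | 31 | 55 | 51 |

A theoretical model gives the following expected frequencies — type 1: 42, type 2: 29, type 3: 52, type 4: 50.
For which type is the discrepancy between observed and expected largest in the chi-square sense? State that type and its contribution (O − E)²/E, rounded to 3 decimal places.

type 1, 0.857

cat         O        E   (O−E)²/E
type 1     36       42     0.8571
type 2     31       29     0.1379
type 3     55       52     0.1731
type 4     51       50     0.0200
The largest term is for type 1: 0.857.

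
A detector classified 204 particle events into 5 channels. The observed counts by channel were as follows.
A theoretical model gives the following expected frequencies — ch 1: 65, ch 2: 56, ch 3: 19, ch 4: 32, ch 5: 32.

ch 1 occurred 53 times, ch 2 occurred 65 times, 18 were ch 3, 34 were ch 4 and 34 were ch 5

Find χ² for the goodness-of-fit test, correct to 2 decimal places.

χ² = (53−65)²/65 + (65−56)²/56 + (18−19)²/19 + (34−32)²/32 + (34−32)²/32
   = 2.215 + 1.446 + 0.053 + 0.125 + 0.125
Sum = 3.96

3.96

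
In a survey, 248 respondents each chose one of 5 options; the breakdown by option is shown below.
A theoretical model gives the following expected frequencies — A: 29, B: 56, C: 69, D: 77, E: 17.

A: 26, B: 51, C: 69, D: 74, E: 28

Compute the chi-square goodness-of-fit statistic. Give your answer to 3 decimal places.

A: (26 − 29)²/29 = 9/29 = 0.3103
B: (51 − 56)²/56 = 25/56 = 0.4464
C: (69 − 69)²/69 = 0/69 = 0.0000
D: (74 − 77)²/77 = 9/77 = 0.1169
E: (28 − 17)²/17 = 121/17 = 7.1176
Sum = 7.991

7.991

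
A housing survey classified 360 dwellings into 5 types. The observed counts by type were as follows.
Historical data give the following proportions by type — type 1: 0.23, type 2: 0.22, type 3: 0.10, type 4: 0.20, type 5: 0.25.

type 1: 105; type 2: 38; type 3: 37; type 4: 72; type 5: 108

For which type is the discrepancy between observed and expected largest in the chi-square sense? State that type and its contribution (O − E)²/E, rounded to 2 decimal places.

Expected counts E_i = n·p_i: 360×0.23 = 82.8, 360×0.22 = 79.2, 360×0.10 = 36, 360×0.20 = 72, 360×0.25 = 90.
χ² = (105−82.8)²/82.8 + (38−79.2)²/79.2 + (37−36)²/36 + (72−72)²/72 + (108−90)²/90
   = 5.952 + 21.432 + 0.028 + 0.000 + 3.600
The largest term is for type 2: 21.43.

type 2, 21.43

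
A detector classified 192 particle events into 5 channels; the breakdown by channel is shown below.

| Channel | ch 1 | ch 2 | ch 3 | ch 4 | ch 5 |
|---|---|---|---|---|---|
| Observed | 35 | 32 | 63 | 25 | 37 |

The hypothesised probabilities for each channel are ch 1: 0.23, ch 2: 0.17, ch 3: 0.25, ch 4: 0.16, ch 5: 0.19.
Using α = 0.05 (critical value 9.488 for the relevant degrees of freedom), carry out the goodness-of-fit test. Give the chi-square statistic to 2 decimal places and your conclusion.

7.67; do not reject

Expected counts E_i = n·p_i: 192×0.23 = 44.16, 192×0.17 = 32.64, 192×0.25 = 48, 192×0.16 = 30.72, 192×0.19 = 36.48.
χ² = (35−44.16)²/44.16 + (32−32.64)²/32.64 + (63−48)²/48 + (25−30.72)²/30.72 + (37−36.48)²/36.48
   = 1.900 + 0.013 + 4.688 + 1.065 + 0.007
Sum = 7.67
df = 4. Since 7.67 < 9.488, we do not reject H₀.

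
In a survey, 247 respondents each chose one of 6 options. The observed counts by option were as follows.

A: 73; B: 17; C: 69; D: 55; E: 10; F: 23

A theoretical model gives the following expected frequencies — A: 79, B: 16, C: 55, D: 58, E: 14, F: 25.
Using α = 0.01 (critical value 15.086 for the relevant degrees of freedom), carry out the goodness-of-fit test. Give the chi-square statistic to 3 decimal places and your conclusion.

5.540; do not reject

A: (73 − 79)²/79 = 36/79 = 0.4557
B: (17 − 16)²/16 = 1/16 = 0.0625
C: (69 − 55)²/55 = 196/55 = 3.5636
D: (55 − 58)²/58 = 9/58 = 0.1552
E: (10 − 14)²/14 = 16/14 = 1.1429
F: (23 − 25)²/25 = 4/25 = 0.1600
Sum = 5.540
df = 5. Since 5.540 < 15.086, we do not reject H₀.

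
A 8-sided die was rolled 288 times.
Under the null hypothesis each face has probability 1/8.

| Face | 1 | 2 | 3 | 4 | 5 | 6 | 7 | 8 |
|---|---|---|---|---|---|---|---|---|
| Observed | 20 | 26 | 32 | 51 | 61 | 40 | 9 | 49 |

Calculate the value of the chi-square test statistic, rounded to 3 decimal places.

59.333

Under H₀ each category has probability 1/8, so each expected count is 288/8 = 36.
cat         O        E   (O−E)²/E
1          20       36     7.1111
2          26       36     2.7778
3          32       36     0.4444
4          51       36     6.2500
5          61       36    17.3611
6          40       36     0.4444
7           9       36    20.2500
8          49       36     4.6944
Sum = 59.333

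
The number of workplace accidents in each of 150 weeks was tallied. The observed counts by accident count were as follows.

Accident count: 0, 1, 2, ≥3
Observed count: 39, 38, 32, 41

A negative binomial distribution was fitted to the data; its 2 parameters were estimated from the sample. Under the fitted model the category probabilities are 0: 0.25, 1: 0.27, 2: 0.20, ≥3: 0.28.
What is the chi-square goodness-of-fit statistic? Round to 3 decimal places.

Expected counts E_i = n·p_i: 150×0.25 = 37.5, 150×0.27 = 40.5, 150×0.20 = 30, 150×0.28 = 42.
cat         O        E   (O−E)²/E
0          39     37.5     0.0600
1          38     40.5     0.1543
2          32       30     0.1333
≥3         41       42     0.0238
Sum = 0.371

0.371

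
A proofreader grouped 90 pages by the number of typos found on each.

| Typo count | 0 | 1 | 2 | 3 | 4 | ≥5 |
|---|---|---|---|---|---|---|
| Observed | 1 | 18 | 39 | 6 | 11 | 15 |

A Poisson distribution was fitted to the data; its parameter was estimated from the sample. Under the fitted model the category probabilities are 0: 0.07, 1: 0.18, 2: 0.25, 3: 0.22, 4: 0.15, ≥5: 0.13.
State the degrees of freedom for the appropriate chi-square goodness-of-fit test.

4

There are k = 6 categories and 1 parameter estimated from the data, so df = 6 − 1 − 1 = 4.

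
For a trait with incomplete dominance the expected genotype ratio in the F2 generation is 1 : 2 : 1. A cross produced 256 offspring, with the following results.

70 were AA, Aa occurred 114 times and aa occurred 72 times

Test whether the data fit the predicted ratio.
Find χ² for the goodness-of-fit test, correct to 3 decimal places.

3.094

Ratio total = 4. Expected counts: 256×1/4 = 64, 256×2/4 = 128, 256×1/4 = 64.
AA: (70 − 64)²/64 = 36/64 = 0.5625
Aa: (114 − 128)²/128 = 196/128 = 1.5313
aa: (72 − 64)²/64 = 64/64 = 1.0000
Sum = 3.094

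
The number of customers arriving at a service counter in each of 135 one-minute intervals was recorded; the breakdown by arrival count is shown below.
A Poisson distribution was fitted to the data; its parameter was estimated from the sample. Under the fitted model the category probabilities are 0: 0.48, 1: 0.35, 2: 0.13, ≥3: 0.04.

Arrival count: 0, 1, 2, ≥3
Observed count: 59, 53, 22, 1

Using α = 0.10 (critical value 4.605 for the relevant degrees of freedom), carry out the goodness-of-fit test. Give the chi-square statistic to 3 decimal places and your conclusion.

Expected counts E_i = n·p_i: 135×0.48 = 64.8, 135×0.35 = 47.25, 135×0.13 = 17.55, 135×0.04 = 5.4.
cat         O        E   (O−E)²/E
0          59     64.8     0.5191
1          53    47.25     0.6997
2          22    17.55     1.1283
≥3          1      5.4     3.5852
Sum = 5.932
df = 2. Since 5.932 > 4.605, we reject H₀.

5.932; reject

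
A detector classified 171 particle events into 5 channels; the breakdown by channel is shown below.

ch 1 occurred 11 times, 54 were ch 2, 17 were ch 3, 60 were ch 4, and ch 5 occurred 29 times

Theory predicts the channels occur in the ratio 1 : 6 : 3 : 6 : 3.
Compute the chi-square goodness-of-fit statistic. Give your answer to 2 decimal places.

4.96

Ratio total = 19. Expected counts: 171×1/19 = 9, 171×6/19 = 54, 171×3/19 = 27, 171×6/19 = 54, 171×3/19 = 27.
cat         O        E   (O−E)²/E
ch 1       11        9      0.444
ch 2       54       54      0.000
ch 3       17       27      3.704
ch 4       60       54      0.667
ch 5       29       27      0.148
Sum = 4.96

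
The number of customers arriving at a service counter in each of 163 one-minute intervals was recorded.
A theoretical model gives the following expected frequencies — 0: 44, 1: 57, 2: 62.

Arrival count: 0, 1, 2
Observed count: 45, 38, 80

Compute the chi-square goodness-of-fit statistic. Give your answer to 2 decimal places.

11.58

χ² = (45−44)²/44 + (38−57)²/57 + (80−62)²/62
   = 0.023 + 6.333 + 5.226
Sum = 11.58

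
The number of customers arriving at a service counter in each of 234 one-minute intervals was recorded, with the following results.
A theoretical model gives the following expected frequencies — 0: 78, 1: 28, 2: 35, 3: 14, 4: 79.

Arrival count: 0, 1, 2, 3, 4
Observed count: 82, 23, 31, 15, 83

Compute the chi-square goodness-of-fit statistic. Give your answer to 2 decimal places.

cat         O        E   (O−E)²/E
0          82       78      0.205
1          23       28      0.893
2          31       35      0.457
3          15       14      0.071
4          83       79      0.203
Sum = 1.83

1.83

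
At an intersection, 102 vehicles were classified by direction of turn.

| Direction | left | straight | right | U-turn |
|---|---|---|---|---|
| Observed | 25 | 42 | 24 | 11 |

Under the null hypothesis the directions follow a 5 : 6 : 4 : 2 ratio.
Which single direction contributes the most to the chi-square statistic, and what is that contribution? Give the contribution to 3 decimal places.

straight, 1.000

Ratio total = 17. Expected counts: 102×5/17 = 30, 102×6/17 = 36, 102×4/17 = 24, 102×2/17 = 12.
χ² = (25−30)²/30 + (42−36)²/36 + (24−24)²/24 + (11−12)²/12
   = 0.8333 + 1.0000 + 0.0000 + 0.0833
The largest term is for straight: 1.000.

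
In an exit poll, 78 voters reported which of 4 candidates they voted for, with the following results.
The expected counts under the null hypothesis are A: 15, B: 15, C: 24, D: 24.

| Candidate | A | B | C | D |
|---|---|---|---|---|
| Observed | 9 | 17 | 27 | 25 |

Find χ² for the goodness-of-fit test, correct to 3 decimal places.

A: (9 − 15)²/15 = 36/15 = 2.4000
B: (17 − 15)²/15 = 4/15 = 0.2667
C: (27 − 24)²/24 = 9/24 = 0.3750
D: (25 − 24)²/24 = 1/24 = 0.0417
Sum = 3.083

3.083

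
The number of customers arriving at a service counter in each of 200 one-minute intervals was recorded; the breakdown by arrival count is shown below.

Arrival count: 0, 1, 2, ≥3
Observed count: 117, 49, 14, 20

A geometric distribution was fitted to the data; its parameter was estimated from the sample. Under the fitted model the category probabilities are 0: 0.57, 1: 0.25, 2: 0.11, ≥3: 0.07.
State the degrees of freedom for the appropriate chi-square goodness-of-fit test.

There are k = 4 categories and 1 parameter estimated from the data, so df = 4 − 1 − 1 = 2.

2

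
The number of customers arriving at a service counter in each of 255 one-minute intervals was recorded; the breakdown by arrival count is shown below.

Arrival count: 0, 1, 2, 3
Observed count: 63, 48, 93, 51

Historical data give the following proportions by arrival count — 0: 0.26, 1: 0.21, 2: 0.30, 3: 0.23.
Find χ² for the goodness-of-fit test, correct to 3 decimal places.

5.296

Expected counts E_i = n·p_i: 255×0.26 = 66.3, 255×0.21 = 53.55, 255×0.30 = 76.5, 255×0.23 = 58.65.
cat         O        E   (O−E)²/E
0          63     66.3     0.1643
1          48    53.55     0.5752
2          93     76.5     3.5588
3          51    58.65     0.9978
Sum = 5.296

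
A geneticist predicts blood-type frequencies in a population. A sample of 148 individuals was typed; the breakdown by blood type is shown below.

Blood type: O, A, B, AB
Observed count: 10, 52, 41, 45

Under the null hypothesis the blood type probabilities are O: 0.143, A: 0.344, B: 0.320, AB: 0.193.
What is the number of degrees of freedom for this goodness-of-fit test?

There are k = 4 categories and no parameters were estimated from the data, so df = 4 − 1 = 3.

3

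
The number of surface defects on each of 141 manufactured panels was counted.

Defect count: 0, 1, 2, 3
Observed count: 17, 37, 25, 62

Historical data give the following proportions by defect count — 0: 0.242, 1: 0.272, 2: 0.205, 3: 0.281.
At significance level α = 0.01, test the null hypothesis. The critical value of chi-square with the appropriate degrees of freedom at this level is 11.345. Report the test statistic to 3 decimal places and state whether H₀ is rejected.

Expected counts E_i = n·p_i: 141×0.242 = 34.122, 141×0.272 = 38.352, 141×0.205 = 28.905, 141×0.281 = 39.621.
χ² = (17−34.122)²/34.122 + (37−38.352)²/38.352 + (25−28.905)²/28.905 + (62−39.621)²/39.621
   = 8.5916 + 0.0477 + 0.5276 + 12.6403
Sum = 21.807
df = 3. Since 21.807 > 11.345, we reject H₀.

21.807; reject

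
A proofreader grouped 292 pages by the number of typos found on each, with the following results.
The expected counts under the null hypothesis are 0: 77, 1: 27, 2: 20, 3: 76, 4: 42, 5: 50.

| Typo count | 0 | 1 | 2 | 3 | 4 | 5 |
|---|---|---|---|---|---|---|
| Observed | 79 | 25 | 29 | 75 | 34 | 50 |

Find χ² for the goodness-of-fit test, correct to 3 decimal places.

5.787

χ² = (79−77)²/77 + (25−27)²/27 + (29−20)²/20 + (75−76)²/76 + (34−42)²/42 + (50−50)²/50
   = 0.0519 + 0.1481 + 4.0500 + 0.0132 + 1.5238 + 0.0000
Sum = 5.787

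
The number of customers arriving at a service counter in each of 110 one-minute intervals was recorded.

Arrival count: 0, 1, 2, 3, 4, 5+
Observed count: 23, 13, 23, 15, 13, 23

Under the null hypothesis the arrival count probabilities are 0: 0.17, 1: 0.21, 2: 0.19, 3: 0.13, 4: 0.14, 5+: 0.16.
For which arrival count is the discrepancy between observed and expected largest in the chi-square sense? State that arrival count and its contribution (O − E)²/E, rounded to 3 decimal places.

1, 4.416

Expected counts E_i = n·p_i: 110×0.17 = 18.7, 110×0.21 = 23.1, 110×0.19 = 20.9, 110×0.13 = 14.3, 110×0.14 = 15.4, 110×0.16 = 17.6.
cat         O        E   (O−E)²/E
0          23     18.7     0.9888
1          13     23.1     4.4160
2          23     20.9     0.2110
3          15     14.3     0.0343
4          13     15.4     0.3740
5+         23     17.6     1.6568
The largest term is for 1: 4.416.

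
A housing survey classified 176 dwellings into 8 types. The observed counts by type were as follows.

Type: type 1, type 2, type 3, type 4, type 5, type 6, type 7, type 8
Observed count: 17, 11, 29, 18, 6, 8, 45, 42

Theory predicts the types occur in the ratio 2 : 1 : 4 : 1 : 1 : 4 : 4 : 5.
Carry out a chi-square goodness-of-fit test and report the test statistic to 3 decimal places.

37.850

Ratio total = 22. Expected counts: 176×2/22 = 16, 176×1/22 = 8, 176×4/22 = 32, 176×1/22 = 8, 176×1/22 = 8, 176×4/22 = 32, 176×4/22 = 32, 176×5/22 = 40.
cat         O        E   (O−E)²/E
type 1     17       16     0.0625
type 2     11        8     1.1250
type 3     29       32     0.2813
type 4     18        8    12.5000
type 5      6        8     0.5000
type 6      8       32    18.0000
type 7     45       32     5.2813
type 8     42       40     0.1000
Sum = 37.850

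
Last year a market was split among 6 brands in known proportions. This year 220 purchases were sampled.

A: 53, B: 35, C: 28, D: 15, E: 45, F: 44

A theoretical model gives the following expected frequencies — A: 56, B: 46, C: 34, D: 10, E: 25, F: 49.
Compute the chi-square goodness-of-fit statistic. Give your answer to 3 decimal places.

22.860

χ² = (53−56)²/56 + (35−46)²/46 + (28−34)²/34 + (15−10)²/10 + (45−25)²/25 + (44−49)²/49
   = 0.1607 + 2.6304 + 1.0588 + 2.5000 + 16.0000 + 0.5102
Sum = 22.860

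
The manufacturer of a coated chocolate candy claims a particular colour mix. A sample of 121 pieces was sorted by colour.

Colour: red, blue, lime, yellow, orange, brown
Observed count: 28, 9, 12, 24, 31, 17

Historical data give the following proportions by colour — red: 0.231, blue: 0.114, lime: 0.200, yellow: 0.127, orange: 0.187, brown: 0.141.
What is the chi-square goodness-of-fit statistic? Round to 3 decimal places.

Expected counts E_i = n·p_i: 121×0.231 = 27.951, 121×0.114 = 13.794, 121×0.200 = 24.2, 121×0.127 = 15.367, 121×0.187 = 22.627, 121×0.141 = 17.061.
χ² = (28−27.951)²/27.951 + (9−13.794)²/13.794 + (12−24.2)²/24.2 + (24−15.367)²/15.367 + (31−22.627)²/22.627 + (17−17.061)²/17.061
   = 0.0001 + 1.6661 + 6.1504 + 4.8499 + 3.0984 + 0.0002
Sum = 15.765

15.765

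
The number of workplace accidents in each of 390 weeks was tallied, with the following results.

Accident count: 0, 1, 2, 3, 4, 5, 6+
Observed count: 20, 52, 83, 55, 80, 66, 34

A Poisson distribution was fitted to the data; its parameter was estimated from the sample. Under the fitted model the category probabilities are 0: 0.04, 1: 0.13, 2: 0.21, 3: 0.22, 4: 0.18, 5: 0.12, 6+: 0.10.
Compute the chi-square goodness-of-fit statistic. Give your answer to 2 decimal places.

22.23

Expected counts E_i = n·p_i: 390×0.04 = 15.6, 390×0.13 = 50.7, 390×0.21 = 81.9, 390×0.22 = 85.8, 390×0.18 = 70.2, 390×0.12 = 46.8, 390×0.10 = 39.
χ² = (20−15.6)²/15.6 + (52−50.7)²/50.7 + (83−81.9)²/81.9 + (55−85.8)²/85.8 + (80−70.2)²/70.2 + (66−46.8)²/46.8 + (34−39)²/39
   = 1.241 + 0.033 + 0.015 + 11.056 + 1.368 + 7.877 + 0.641
Sum = 22.23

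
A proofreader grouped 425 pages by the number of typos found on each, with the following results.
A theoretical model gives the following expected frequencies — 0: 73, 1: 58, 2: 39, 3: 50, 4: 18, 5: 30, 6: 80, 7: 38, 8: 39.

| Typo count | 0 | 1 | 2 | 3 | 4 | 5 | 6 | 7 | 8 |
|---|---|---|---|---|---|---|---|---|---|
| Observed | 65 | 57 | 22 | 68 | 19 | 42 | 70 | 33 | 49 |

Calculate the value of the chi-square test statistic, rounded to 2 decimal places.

24.11

χ² = (65−73)²/73 + (57−58)²/58 + (22−39)²/39 + (68−50)²/50 + (19−18)²/18 + (42−30)²/30 + (70−80)²/80 + (33−38)²/38 + (49−39)²/39
   = 0.877 + 0.017 + 7.410 + 6.480 + 0.056 + 4.800 + 1.250 + 0.658 + 2.564
Sum = 24.11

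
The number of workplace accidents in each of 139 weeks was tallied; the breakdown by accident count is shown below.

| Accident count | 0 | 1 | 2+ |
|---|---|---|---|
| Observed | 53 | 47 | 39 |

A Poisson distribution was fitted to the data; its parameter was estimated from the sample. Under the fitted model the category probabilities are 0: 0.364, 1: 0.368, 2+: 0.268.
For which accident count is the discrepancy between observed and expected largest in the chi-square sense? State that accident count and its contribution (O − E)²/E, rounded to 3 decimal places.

Expected counts E_i = n·p_i: 139×0.364 = 50.596, 139×0.368 = 51.152, 139×0.268 = 37.252.
χ² = (53−50.596)²/50.596 + (47−51.152)²/51.152 + (39−37.252)²/37.252
   = 0.1142 + 0.3370 + 0.0820
The largest term is for 1: 0.337.

1, 0.337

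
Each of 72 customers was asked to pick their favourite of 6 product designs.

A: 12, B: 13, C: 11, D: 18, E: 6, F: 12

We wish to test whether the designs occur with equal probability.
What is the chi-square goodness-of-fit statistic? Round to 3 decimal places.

Under H₀ each category has probability 1/6, so each expected count is 72/6 = 12.
A: (12 − 12)²/12 = 0/12 = 0.0000
B: (13 − 12)²/12 = 1/12 = 0.0833
C: (11 − 12)²/12 = 1/12 = 0.0833
D: (18 − 12)²/12 = 36/12 = 3.0000
E: (6 − 12)²/12 = 36/12 = 3.0000
F: (12 − 12)²/12 = 0/12 = 0.0000
Sum = 6.167

6.167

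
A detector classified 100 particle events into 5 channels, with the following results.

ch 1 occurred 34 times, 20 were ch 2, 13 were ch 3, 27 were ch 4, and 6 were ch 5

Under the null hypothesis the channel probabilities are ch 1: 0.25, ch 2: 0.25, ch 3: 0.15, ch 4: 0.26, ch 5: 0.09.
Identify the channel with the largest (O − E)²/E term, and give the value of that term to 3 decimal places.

ch 1, 3.240

Expected counts E_i = n·p_i: 100×0.25 = 25, 100×0.25 = 25, 100×0.15 = 15, 100×0.26 = 26, 100×0.09 = 9.
ch 1: (34 − 25)²/25 = 81/25 = 3.2400
ch 2: (20 − 25)²/25 = 25/25 = 1.0000
ch 3: (13 − 15)²/15 = 4/15 = 0.2667
ch 4: (27 − 26)²/26 = 1/26 = 0.0385
ch 5: (6 − 9)²/9 = 9/9 = 1.0000
The largest term is for ch 1: 3.240.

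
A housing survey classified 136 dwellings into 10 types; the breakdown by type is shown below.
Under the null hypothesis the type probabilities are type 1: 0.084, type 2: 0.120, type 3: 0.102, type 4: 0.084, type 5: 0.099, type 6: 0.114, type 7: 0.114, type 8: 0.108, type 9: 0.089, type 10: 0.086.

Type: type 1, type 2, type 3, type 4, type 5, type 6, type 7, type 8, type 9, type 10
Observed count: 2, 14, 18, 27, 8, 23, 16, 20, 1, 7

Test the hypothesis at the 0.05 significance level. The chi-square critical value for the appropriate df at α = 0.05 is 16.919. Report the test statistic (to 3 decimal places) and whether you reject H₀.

50.420; reject

Expected counts E_i = n·p_i: 136×0.084 = 11.424, 136×0.120 = 16.32, 136×0.102 = 13.872, 136×0.084 = 11.424, 136×0.099 = 13.464, 136×0.114 = 15.504, 136×0.114 = 15.504, 136×0.108 = 14.688, 136×0.089 = 12.104, 136×0.086 = 11.696.
cat          O        E   (O−E)²/E
type 1       2   11.424     7.7741
type 2      14    16.32     0.3298
type 3      18   13.872     1.2284
type 4      27   11.424    21.2370
type 5       8   13.464     2.2174
type 6      23   15.504     3.6242
type 7      16   15.504     0.0159
type 8      20   14.688     1.9211
type 9       1   12.104    10.1866
type 10      7   11.696     1.8855
Sum = 50.420
df = 9. Since 50.420 > 16.919, we reject H₀.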